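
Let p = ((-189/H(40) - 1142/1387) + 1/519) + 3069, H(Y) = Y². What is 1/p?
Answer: 1151764800/3533684021383 ≈ 0.00032594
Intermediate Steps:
p = 3533684021383/1151764800 (p = ((-189/(40²) - 1142/1387) + 1/519) + 3069 = ((-189/1600 - 1142*1/1387) + 1/519) + 3069 = ((-189*1/1600 - 1142/1387) + 1/519) + 3069 = ((-189/1600 - 1142/1387) + 1/519) + 3069 = (-2089343/2219200 + 1/519) + 3069 = -1082149817/1151764800 + 3069 = 3533684021383/1151764800 ≈ 3068.1)
1/p = 1/(3533684021383/1151764800) = 1151764800/3533684021383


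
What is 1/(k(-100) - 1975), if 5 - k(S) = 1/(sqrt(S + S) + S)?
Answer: -20093900/39584786001 - 10*I*sqrt(2)/39584786001 ≈ -0.00050762 - 3.5726e-10*I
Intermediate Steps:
k(S) = 5 - 1/(S + sqrt(2)*sqrt(S)) (k(S) = 5 - 1/(sqrt(S + S) + S) = 5 - 1/(sqrt(2*S) + S) = 5 - 1/(sqrt(2)*sqrt(S) + S) = 5 - 1/(S + sqrt(2)*sqrt(S)))
1/(k(-100) - 1975) = 1/((-1 + 5*(-100) + 5*sqrt(2)*sqrt(-100))/(-100 + sqrt(2)*sqrt(-100)) - 1975) = 1/((-1 - 500 + 5*sqrt(2)*(10*I))/(-100 + sqrt(2)*(10*I)) - 1975) = 1/((-1 - 500 + 50*I*sqrt(2))/(-100 + 10*I*sqrt(2)) - 1975) = 1/((-501 + 50*I*sqrt(2))/(-100 + 10*I*sqrt(2)) - 1975) = 1/(-1975 + (-501 + 50*I*sqrt(2))/(-100 + 10*I*sqrt(2)))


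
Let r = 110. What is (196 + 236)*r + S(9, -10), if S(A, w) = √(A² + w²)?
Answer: 47520 + √181 ≈ 47533.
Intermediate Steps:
(196 + 236)*r + S(9, -10) = (196 + 236)*110 + √(9² + (-10)²) = 432*110 + √(81 + 100) = 47520 + √181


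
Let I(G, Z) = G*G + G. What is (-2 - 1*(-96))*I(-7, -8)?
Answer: 3948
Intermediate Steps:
I(G, Z) = G + G**2 (I(G, Z) = G**2 + G = G + G**2)
(-2 - 1*(-96))*I(-7, -8) = (-2 - 1*(-96))*(-7*(1 - 7)) = (-2 + 96)*(-7*(-6)) = 94*42 = 3948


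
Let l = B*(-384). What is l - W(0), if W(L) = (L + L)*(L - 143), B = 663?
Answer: -254592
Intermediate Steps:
l = -254592 (l = 663*(-384) = -254592)
W(L) = 2*L*(-143 + L) (W(L) = (2*L)*(-143 + L) = 2*L*(-143 + L))
l - W(0) = -254592 - 2*0*(-143 + 0) = -254592 - 2*0*(-143) = -254592 - 1*0 = -254592 + 0 = -254592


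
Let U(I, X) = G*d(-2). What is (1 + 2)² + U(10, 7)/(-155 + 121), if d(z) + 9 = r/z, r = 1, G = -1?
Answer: 593/68 ≈ 8.7206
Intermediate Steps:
d(z) = -9 + 1/z
U(I, X) = 19/2 (U(I, X) = -(-9 + 1/(-2)) = -(-9 - ½) = -1*(-19/2) = 19/2)
(1 + 2)² + U(10, 7)/(-155 + 121) = (1 + 2)² + (19/2)/(-155 + 121) = 3² + (19/2)/(-34) = 9 - 1/34*19/2 = 9 - 19/68 = 593/68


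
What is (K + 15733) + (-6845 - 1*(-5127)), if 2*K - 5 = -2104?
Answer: 25931/2 ≈ 12966.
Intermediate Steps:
K = -2099/2 (K = 5/2 + (½)*(-2104) = 5/2 - 1052 = -2099/2 ≈ -1049.5)
(K + 15733) + (-6845 - 1*(-5127)) = (-2099/2 + 15733) + (-6845 - 1*(-5127)) = 29367/2 + (-6845 + 5127) = 29367/2 - 1718 = 25931/2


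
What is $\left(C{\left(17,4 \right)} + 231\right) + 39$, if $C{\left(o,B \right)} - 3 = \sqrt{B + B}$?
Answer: $273 + 2 \sqrt{2} \approx 275.83$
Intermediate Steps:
$C{\left(o,B \right)} = 3 + \sqrt{2} \sqrt{B}$ ($C{\left(o,B \right)} = 3 + \sqrt{B + B} = 3 + \sqrt{2 B} = 3 + \sqrt{2} \sqrt{B}$)
$\left(C{\left(17,4 \right)} + 231\right) + 39 = \left(\left(3 + \sqrt{2} \sqrt{4}\right) + 231\right) + 39 = \left(\left(3 + \sqrt{2} \cdot 2\right) + 231\right) + 39 = \left(\left(3 + 2 \sqrt{2}\right) + 231\right) + 39 = \left(234 + 2 \sqrt{2}\right) + 39 = 273 + 2 \sqrt{2}$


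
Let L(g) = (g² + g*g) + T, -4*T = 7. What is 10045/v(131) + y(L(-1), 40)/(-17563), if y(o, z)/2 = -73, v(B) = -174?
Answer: -176394931/3055962 ≈ -57.722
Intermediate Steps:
T = -7/4 (T = -¼*7 = -7/4 ≈ -1.7500)
L(g) = -7/4 + 2*g² (L(g) = (g² + g*g) - 7/4 = (g² + g²) - 7/4 = 2*g² - 7/4 = -7/4 + 2*g²)
y(o, z) = -146 (y(o, z) = 2*(-73) = -146)
10045/v(131) + y(L(-1), 40)/(-17563) = 10045/(-174) - 146/(-17563) = 10045*(-1/174) - 146*(-1/17563) = -10045/174 + 146/17563 = -176394931/3055962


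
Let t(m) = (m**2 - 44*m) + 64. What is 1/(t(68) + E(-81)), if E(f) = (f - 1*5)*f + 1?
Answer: 1/8663 ≈ 0.00011543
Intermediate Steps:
E(f) = 1 + f*(-5 + f) (E(f) = (f - 5)*f + 1 = (-5 + f)*f + 1 = f*(-5 + f) + 1 = 1 + f*(-5 + f))
t(m) = 64 + m**2 - 44*m
1/(t(68) + E(-81)) = 1/((64 + 68**2 - 44*68) + (1 + (-81)**2 - 5*(-81))) = 1/((64 + 4624 - 2992) + (1 + 6561 + 405)) = 1/(1696 + 6967) = 1/8663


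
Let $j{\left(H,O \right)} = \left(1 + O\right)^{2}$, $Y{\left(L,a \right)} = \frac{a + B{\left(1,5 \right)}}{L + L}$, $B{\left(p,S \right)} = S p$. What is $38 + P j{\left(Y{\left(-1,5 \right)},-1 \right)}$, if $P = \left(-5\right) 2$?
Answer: $38$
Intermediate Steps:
$Y{\left(L,a \right)} = \frac{5 + a}{2 L}$ ($Y{\left(L,a \right)} = \frac{a + 5 \cdot 1}{L + L} = \frac{a + 5}{2 L} = \left(5 + a\right) \frac{1}{2 L} = \frac{5 + a}{2 L}$)
$P = -10$
$38 + P j{\left(Y{\left(-1,5 \right)},-1 \right)} = 38 - 10 \left(1 - 1\right)^{2} = 38 - 10 \cdot 0^{2} = 38 - 0 = 38 + 0 = 38$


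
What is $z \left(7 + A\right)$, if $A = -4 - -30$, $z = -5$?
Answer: $-165$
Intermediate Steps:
$A = 26$ ($A = -4 + 30 = 26$)
$z \left(7 + A\right) = - 5 \left(7 + 26\right) = \left(-5\right) 33 = -165$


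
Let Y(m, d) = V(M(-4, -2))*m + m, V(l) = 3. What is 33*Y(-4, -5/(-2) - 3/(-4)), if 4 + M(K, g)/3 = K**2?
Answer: -528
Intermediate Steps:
M(K, g) = -12 + 3*K**2
Y(m, d) = 4*m (Y(m, d) = 3*m + m = 4*m)
33*Y(-4, -5/(-2) - 3/(-4)) = 33*(4*(-4)) = 33*(-16) = -528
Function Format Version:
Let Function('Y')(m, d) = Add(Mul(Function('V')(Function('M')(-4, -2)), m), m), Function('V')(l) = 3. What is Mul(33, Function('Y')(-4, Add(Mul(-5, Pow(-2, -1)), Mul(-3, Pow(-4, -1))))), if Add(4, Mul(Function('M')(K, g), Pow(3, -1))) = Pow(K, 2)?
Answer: -528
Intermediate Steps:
Function('M')(K, g) = Add(-12, Mul(3, Pow(K, 2)))
Function('Y')(m, d) = Mul(4, m) (Function('Y')(m, d) = Add(Mul(3, m), m) = Mul(4, m))
Mul(33, Function('Y')(-4, Add(Mul(-5, Pow(-2, -1)), Mul(-3, Pow(-4, -1))))) = Mul(33, Mul(4, -4)) = Mul(33, -16) = -528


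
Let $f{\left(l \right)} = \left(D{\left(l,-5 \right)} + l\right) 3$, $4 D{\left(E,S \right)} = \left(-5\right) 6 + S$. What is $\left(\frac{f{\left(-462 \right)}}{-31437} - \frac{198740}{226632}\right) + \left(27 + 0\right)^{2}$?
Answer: $\frac{722351389}{992012} \approx 728.17$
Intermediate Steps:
$D{\left(E,S \right)} = - \frac{15}{2} + \frac{S}{4}$ ($D{\left(E,S \right)} = \frac{\left(-5\right) 6 + S}{4} = \frac{-30 + S}{4} = - \frac{15}{2} + \frac{S}{4}$)
$f{\left(l \right)} = - \frac{105}{4} + 3 l$ ($f{\left(l \right)} = \left(\left(- \frac{15}{2} + \frac{1}{4} \left(-5\right)\right) + l\right) 3 = \left(\left(- \frac{15}{2} - \frac{5}{4}\right) + l\right) 3 = \left(- \frac{35}{4} + l\right) 3 = - \frac{105}{4} + 3 l$)
$\left(\frac{f{\left(-462 \right)}}{-31437} - \frac{198740}{226632}\right) + \left(27 + 0\right)^{2} = \left(\frac{- \frac{105}{4} + 3 \left(-462\right)}{-31437} - \frac{198740}{226632}\right) + \left(27 + 0\right)^{2} = \left(\left(- \frac{105}{4} - 1386\right) \left(- \frac{1}{31437}\right) - \frac{2615}{2982}\right) + 27^{2} = \left(\left(- \frac{5649}{4}\right) \left(- \frac{1}{31437}\right) - \frac{2615}{2982}\right) + 729 = \left(\frac{269}{5988} - \frac{2615}{2982}\right) + 729 = - \frac{825359}{992012} + 729 = \frac{722351389}{992012}$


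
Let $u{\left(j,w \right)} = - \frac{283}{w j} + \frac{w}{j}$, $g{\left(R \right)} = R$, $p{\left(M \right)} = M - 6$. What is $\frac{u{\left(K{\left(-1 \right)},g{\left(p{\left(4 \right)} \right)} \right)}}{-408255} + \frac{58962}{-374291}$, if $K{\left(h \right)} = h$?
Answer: $- \frac{16012878477}{101870781470} \approx -0.15719$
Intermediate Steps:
$p{\left(M \right)} = -6 + M$ ($p{\left(M \right)} = M - 6 = -6 + M$)
$u{\left(j,w \right)} = \frac{w}{j} - \frac{283}{j w}$ ($u{\left(j,w \right)} = - \frac{283}{j w} + \frac{w}{j} = \frac{w}{j} - \frac{283}{j w}$)
$\frac{u{\left(K{\left(-1 \right)},g{\left(p{\left(4 \right)} \right)} \right)}}{-408255} + \frac{58962}{-374291} = \frac{\frac{1}{-1} \frac{1}{-6 + 4} \left(-283 + \left(-6 + 4\right)^{2}\right)}{-408255} + \frac{58962}{-374291} = - \frac{-283 + \left(-2\right)^{2}}{-2} \left(- \frac{1}{408255}\right) + 58962 \left(- \frac{1}{374291}\right) = \left(-1\right) \left(- \frac{1}{2}\right) \left(-283 + 4\right) \left(- \frac{1}{408255}\right) - \frac{58962}{374291} = \left(-1\right) \left(- \frac{1}{2}\right) \left(-279\right) \left(- \frac{1}{408255}\right) - \frac{58962}{374291} = \left(- \frac{279}{2}\right) \left(- \frac{1}{408255}\right) - \frac{58962}{374291} = \frac{93}{272170} - \frac{58962}{374291} = - \frac{16012878477}{101870781470}$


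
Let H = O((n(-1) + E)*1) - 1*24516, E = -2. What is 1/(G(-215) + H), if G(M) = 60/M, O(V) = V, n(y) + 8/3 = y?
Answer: -129/3163331 ≈ -4.0780e-5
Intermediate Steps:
n(y) = -8/3 + y
H = -73565/3 (H = ((-8/3 - 1) - 2)*1 - 1*24516 = (-11/3 - 2)*1 - 24516 = -17/3*1 - 24516 = -17/3 - 24516 = -73565/3 ≈ -24522.)
1/(G(-215) + H) = 1/(60/(-215) - 73565/3) = 1/(60*(-1/215) - 73565/3) = 1/(-12/43 - 73565/3) = 1/(-3163331/129) = -129/3163331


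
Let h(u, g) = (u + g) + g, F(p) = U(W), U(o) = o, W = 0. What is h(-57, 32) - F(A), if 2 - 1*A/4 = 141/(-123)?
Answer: 7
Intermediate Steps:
A = 516/41 (A = 8 - 564/(-123) = 8 - 564*(-1)/123 = 8 - 4*(-47/41) = 8 + 188/41 = 516/41 ≈ 12.585)
F(p) = 0
h(u, g) = u + 2*g (h(u, g) = (g + u) + g = u + 2*g)
h(-57, 32) - F(A) = (-57 + 2*32) - 1*0 = (-57 + 64) + 0 = 7 + 0 = 7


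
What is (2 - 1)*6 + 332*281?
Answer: 93298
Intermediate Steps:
(2 - 1)*6 + 332*281 = 1*6 + 93292 = 6 + 93292 = 93298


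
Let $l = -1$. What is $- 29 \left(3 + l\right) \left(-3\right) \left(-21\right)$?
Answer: $-3654$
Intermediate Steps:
$- 29 \left(3 + l\right) \left(-3\right) \left(-21\right) = - 29 \left(3 - 1\right) \left(-3\right) \left(-21\right) = - 29 \cdot 2 \left(-3\right) \left(-21\right) = \left(-29\right) \left(-6\right) \left(-21\right) = 174 \left(-21\right) = -3654$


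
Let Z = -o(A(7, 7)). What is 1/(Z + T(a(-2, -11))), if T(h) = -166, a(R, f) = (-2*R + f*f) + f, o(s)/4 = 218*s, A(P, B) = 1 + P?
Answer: -1/7142 ≈ -0.00014002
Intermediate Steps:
o(s) = 872*s (o(s) = 4*(218*s) = 872*s)
a(R, f) = f + f² - 2*R (a(R, f) = (-2*R + f²) + f = (f² - 2*R) + f = f + f² - 2*R)
Z = -6976 (Z = -872*(1 + 7) = -872*8 = -1*6976 = -6976)
1/(Z + T(a(-2, -11))) = 1/(-6976 - 166) = 1/(-7142) = -1/7142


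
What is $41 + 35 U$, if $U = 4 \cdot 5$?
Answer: $741$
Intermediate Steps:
$U = 20$
$41 + 35 U = 41 + 35 \cdot 20 = 41 + 700 = 741$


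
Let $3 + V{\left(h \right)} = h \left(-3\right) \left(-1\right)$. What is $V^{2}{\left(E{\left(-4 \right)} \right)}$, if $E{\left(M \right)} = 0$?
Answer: $9$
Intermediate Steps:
$V{\left(h \right)} = -3 + 3 h$ ($V{\left(h \right)} = -3 + h \left(-3\right) \left(-1\right) = -3 + - 3 h \left(-1\right) = -3 + 3 h$)
$V^{2}{\left(E{\left(-4 \right)} \right)} = \left(-3 + 3 \cdot 0\right)^{2} = \left(-3 + 0\right)^{2} = \left(-3\right)^{2} = 9$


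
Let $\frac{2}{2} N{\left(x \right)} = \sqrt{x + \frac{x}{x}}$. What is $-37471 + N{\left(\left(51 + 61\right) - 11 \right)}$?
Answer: $-37471 + \sqrt{102} \approx -37461.0$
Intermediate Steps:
$N{\left(x \right)} = \sqrt{1 + x}$ ($N{\left(x \right)} = \sqrt{x + \frac{x}{x}} = \sqrt{x + 1} = \sqrt{1 + x}$)
$-37471 + N{\left(\left(51 + 61\right) - 11 \right)} = -37471 + \sqrt{1 + \left(\left(51 + 61\right) - 11\right)} = -37471 + \sqrt{1 + \left(112 - 11\right)} = -37471 + \sqrt{1 + 101} = -37471 + \sqrt{102}$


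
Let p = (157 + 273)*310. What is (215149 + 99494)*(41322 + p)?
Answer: 54943589946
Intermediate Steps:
p = 133300 (p = 430*310 = 133300)
(215149 + 99494)*(41322 + p) = (215149 + 99494)*(41322 + 133300) = 314643*174622 = 54943589946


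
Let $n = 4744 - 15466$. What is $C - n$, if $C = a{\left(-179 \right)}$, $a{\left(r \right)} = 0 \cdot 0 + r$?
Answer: $10543$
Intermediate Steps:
$a{\left(r \right)} = r$ ($a{\left(r \right)} = 0 + r = r$)
$C = -179$
$n = -10722$ ($n = 4744 - 15466 = -10722$)
$C - n = -179 - -10722 = -179 + 10722 = 10543$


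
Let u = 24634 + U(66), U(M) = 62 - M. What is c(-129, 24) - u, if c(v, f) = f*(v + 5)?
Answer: -27606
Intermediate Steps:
u = 24630 (u = 24634 + (62 - 1*66) = 24634 + (62 - 66) = 24634 - 4 = 24630)
c(v, f) = f*(5 + v)
c(-129, 24) - u = 24*(5 - 129) - 1*24630 = 24*(-124) - 24630 = -2976 - 24630 = -27606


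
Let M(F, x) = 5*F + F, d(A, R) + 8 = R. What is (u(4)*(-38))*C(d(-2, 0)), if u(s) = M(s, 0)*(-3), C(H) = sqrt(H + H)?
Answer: 10944*I ≈ 10944.0*I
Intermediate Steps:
d(A, R) = -8 + R
C(H) = sqrt(2)*sqrt(H) (C(H) = sqrt(2*H) = sqrt(2)*sqrt(H))
M(F, x) = 6*F
u(s) = -18*s (u(s) = (6*s)*(-3) = -18*s)
(u(4)*(-38))*C(d(-2, 0)) = (-18*4*(-38))*(sqrt(2)*sqrt(-8 + 0)) = (-72*(-38))*(sqrt(2)*sqrt(-8)) = 2736*(sqrt(2)*(2*I*sqrt(2))) = 2736*(4*I) = 10944*I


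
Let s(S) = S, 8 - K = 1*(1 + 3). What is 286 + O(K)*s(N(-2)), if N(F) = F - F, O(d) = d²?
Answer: 286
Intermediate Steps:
K = 4 (K = 8 - (1 + 3) = 8 - 4 = 4)
N(F) = 0
286 + O(K)*s(N(-2)) = 286 + 4²*0 = 286 + 16*0 = 286 + 0 = 286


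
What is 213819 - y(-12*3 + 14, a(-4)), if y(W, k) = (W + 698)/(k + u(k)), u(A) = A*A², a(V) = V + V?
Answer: 2138203/10 ≈ 2.1382e+5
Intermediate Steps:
a(V) = 2*V
u(A) = A³
y(W, k) = (698 + W)/(k + k³) (y(W, k) = (W + 698)/(k + k³) = (698 + W)/(k + k³))
213819 - y(-12*3 + 14, a(-4)) = 213819 - (698 + (-12*3 + 14))/(2*(-4) + (2*(-4))³) = 213819 - (698 + (-36 + 14))/(-8 + (-8)³) = 213819 - (698 - 22)/(-8 - 512) = 213819 - 676/(-520) = 213819 - (-1)*676/520 = 213819 - 1*(-13/10) = 213819 + 13/10 = 2138203/10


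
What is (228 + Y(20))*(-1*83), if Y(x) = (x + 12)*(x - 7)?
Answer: -53452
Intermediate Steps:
Y(x) = (-7 + x)*(12 + x) (Y(x) = (12 + x)*(-7 + x) = (-7 + x)*(12 + x))
(228 + Y(20))*(-1*83) = (228 + (-84 + 20² + 5*20))*(-1*83) = (228 + (-84 + 400 + 100))*(-83) = (228 + 416)*(-83) = 644*(-83) = -53452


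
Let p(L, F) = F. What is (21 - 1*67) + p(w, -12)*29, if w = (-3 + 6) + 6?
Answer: -394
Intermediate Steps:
w = 9 (w = 3 + 6 = 9)
(21 - 1*67) + p(w, -12)*29 = (21 - 1*67) - 12*29 = (21 - 67) - 348 = -46 - 348 = -394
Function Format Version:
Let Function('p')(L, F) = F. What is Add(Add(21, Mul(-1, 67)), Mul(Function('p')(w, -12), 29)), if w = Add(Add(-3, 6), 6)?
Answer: -394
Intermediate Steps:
w = 9 (w = Add(3, 6) = 9)
Add(Add(21, Mul(-1, 67)), Mul(Function('p')(w, -12), 29)) = Add(Add(21, Mul(-1, 67)), Mul(-12, 29)) = Add(Add(21, -67), -348) = Add(-46, -348) = -394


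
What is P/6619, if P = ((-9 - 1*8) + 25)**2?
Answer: 64/6619 ≈ 0.0096691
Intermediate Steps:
P = 64 (P = ((-9 - 8) + 25)**2 = (-17 + 25)**2 = 8**2 = 64)
P/6619 = 64/6619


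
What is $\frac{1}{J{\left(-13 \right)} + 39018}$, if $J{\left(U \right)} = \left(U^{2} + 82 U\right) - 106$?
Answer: $\frac{1}{38015} \approx 2.6305 \cdot 10^{-5}$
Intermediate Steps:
$J{\left(U \right)} = -106 + U^{2} + 82 U$
$\frac{1}{J{\left(-13 \right)} + 39018} = \frac{1}{\left(-106 + \left(-13\right)^{2} + 82 \left(-13\right)\right) + 39018} = \frac{1}{\left(-106 + 169 - 1066\right) + 39018} = \frac{1}{-1003 + 39018} = \frac{1}{38015}$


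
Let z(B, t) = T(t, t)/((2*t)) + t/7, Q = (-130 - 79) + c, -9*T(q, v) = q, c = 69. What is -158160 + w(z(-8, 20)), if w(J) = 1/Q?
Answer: -22142401/140 ≈ -1.5816e+5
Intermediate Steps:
T(q, v) = -q/9
Q = -140 (Q = (-130 - 79) + 69 = -209 + 69 = -140)
z(B, t) = -1/18 + t/7 (z(B, t) = (-t/9)/((2*t)) + t/7 = (-t/9)*(1/(2*t)) + t*(⅐) = -1/18 + t/7)
w(J) = -1/140 (w(J) = 1/(-140) = -1/140)
-158160 + w(z(-8, 20)) = -158160 - 1/140 = -22142401/140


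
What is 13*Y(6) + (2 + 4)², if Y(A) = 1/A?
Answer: 229/6 ≈ 38.167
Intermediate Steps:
13*Y(6) + (2 + 4)² = 13/6 + (2 + 4)² = 13*(⅙) + 6² = 13/6 + 36 = 229/6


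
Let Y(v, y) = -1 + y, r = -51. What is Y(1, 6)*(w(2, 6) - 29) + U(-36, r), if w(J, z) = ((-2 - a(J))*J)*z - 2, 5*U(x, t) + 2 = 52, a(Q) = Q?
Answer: -385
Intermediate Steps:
U(x, t) = 10 (U(x, t) = -⅖ + (⅕)*52 = -⅖ + 52/5 = 10)
w(J, z) = -2 + J*z*(-2 - J) (w(J, z) = ((-2 - J)*J)*z - 2 = (J*(-2 - J))*z - 2 = J*z*(-2 - J) - 2 = -2 + J*z*(-2 - J))
Y(1, 6)*(w(2, 6) - 29) + U(-36, r) = (-1 + 6)*((-2 - 1*6*2² - 2*2*6) - 29) + 10 = 5*((-2 - 1*6*4 - 24) - 29) + 10 = 5*((-2 - 24 - 24) - 29) + 10 = 5*(-50 - 29) + 10 = 5*(-79) + 10 = -395 + 10 = -385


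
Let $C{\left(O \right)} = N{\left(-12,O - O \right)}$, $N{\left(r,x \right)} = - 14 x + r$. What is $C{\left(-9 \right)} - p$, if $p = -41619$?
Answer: $41607$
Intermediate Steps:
$N{\left(r,x \right)} = r - 14 x$
$C{\left(O \right)} = -12$ ($C{\left(O \right)} = -12 - 14 \left(O - O\right) = -12 - 0 = -12 + 0 = -12$)
$C{\left(-9 \right)} - p = -12 - -41619 = -12 + 41619 = 41607$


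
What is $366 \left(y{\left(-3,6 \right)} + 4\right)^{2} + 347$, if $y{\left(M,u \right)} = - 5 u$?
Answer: $247763$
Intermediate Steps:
$366 \left(y{\left(-3,6 \right)} + 4\right)^{2} + 347 = 366 \left(\left(-5\right) 6 + 4\right)^{2} + 347 = 366 \left(-30 + 4\right)^{2} + 347 = 366 \left(-26\right)^{2} + 347 = 366 \cdot 676 + 347 = 247416 + 347 = 247763$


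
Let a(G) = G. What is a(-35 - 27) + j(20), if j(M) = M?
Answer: -42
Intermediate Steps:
a(-35 - 27) + j(20) = (-35 - 27) + 20 = -62 + 20 = -42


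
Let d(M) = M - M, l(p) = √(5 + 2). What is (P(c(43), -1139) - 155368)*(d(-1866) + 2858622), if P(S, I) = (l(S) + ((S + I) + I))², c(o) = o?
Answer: 13835341707408 - 12778040340*√7 ≈ 1.3802e+13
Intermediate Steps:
l(p) = √7
d(M) = 0
P(S, I) = (S + √7 + 2*I)² (P(S, I) = (√7 + ((S + I) + I))² = (√7 + ((I + S) + I))² = (√7 + (S + 2*I))² = (S + √7 + 2*I)²)
(P(c(43), -1139) - 155368)*(d(-1866) + 2858622) = ((43 + √7 + 2*(-1139))² - 155368)*(0 + 2858622) = ((43 + √7 - 2278)² - 155368)*2858622 = ((-2235 + √7)² - 155368)*2858622 = (-155368 + (-2235 + √7)²)*2858622 = -444138382896 + 2858622*(-2235 + √7)²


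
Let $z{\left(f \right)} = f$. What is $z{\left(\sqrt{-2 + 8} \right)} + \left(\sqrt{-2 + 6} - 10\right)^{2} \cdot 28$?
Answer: $1792 + \sqrt{6} \approx 1794.4$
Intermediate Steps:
$z{\left(\sqrt{-2 + 8} \right)} + \left(\sqrt{-2 + 6} - 10\right)^{2} \cdot 28 = \sqrt{-2 + 8} + \left(\sqrt{-2 + 6} - 10\right)^{2} \cdot 28 = \sqrt{6} + \left(\sqrt{4} - 10\right)^{2} \cdot 28 = \sqrt{6} + \left(2 - 10\right)^{2} \cdot 28 = \sqrt{6} + \left(-8\right)^{2} \cdot 28 = \sqrt{6} + 64 \cdot 28 = \sqrt{6} + 1792 = 1792 + \sqrt{6}$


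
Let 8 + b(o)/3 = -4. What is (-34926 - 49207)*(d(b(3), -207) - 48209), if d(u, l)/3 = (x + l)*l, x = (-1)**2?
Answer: -6706830361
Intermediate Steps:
b(o) = -36 (b(o) = -24 + 3*(-4) = -24 - 12 = -36)
x = 1
d(u, l) = 3*l*(1 + l) (d(u, l) = 3*((1 + l)*l) = 3*(l*(1 + l)) = 3*l*(1 + l))
(-34926 - 49207)*(d(b(3), -207) - 48209) = (-34926 - 49207)*(3*(-207)*(1 - 207) - 48209) = -84133*(3*(-207)*(-206) - 48209) = -84133*(127926 - 48209) = -84133*79717 = -6706830361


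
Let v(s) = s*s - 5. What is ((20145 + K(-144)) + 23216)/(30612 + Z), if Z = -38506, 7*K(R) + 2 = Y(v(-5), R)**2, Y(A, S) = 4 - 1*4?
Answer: -303525/55258 ≈ -5.4929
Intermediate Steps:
v(s) = -5 + s**2 (v(s) = s**2 - 5 = -5 + s**2)
Y(A, S) = 0 (Y(A, S) = 4 - 4 = 0)
K(R) = -2/7 (K(R) = -2/7 + (1/7)*0**2 = -2/7 + (1/7)*0 = -2/7 + 0 = -2/7)
((20145 + K(-144)) + 23216)/(30612 + Z) = ((20145 - 2/7) + 23216)/(30612 - 38506) = (141013/7 + 23216)/(-7894) = (303525/7)*(-1/7894) = -303525/55258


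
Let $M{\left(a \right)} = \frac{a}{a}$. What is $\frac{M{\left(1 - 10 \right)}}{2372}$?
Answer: $\frac{1}{2372} \approx 0.00042159$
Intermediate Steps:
$M{\left(a \right)} = 1$
$\frac{M{\left(1 - 10 \right)}}{2372} = 1 \cdot \frac{1}{2372} = \frac{1}{2372}$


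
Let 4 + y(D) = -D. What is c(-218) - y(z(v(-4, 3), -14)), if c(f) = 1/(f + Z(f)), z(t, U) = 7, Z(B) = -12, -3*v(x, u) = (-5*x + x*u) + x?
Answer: 2529/230 ≈ 10.996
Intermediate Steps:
v(x, u) = 4*x/3 - u*x/3 (v(x, u) = -((-5*x + x*u) + x)/3 = -((-5*x + u*x) + x)/3 = -(-4*x + u*x)/3 = 4*x/3 - u*x/3)
y(D) = -4 - D
c(f) = 1/(-12 + f) (c(f) = 1/(f - 12) = 1/(-12 + f))
c(-218) - y(z(v(-4, 3), -14)) = 1/(-12 - 218) - (-4 - 1*7) = 1/(-230) - (-4 - 7) = -1/230 - 1*(-11) = -1/230 + 11 = 2529/230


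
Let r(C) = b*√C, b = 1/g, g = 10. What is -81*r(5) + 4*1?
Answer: 4 - 81*√5/10 ≈ -14.112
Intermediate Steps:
b = ⅒ (b = 1/10 = ⅒ ≈ 0.10000)
r(C) = √C/10
-81*r(5) + 4*1 = -81*√5/10 + 4*1 = -81*√5/10 + 4 = 4 - 81*√5/10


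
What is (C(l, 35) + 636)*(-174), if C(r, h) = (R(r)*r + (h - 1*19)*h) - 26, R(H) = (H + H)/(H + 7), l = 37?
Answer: -2358483/11 ≈ -2.1441e+5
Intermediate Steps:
R(H) = 2*H/(7 + H) (R(H) = (2*H)/(7 + H) = 2*H/(7 + H))
C(r, h) = -26 + h*(-19 + h) + 2*r²/(7 + r) (C(r, h) = ((2*r/(7 + r))*r + (h - 1*19)*h) - 26 = (2*r²/(7 + r) + (h - 19)*h) - 26 = (2*r²/(7 + r) + (-19 + h)*h) - 26 = (2*r²/(7 + r) + h*(-19 + h)) - 26 = (h*(-19 + h) + 2*r²/(7 + r)) - 26 = -26 + h*(-19 + h) + 2*r²/(7 + r))
(C(l, 35) + 636)*(-174) = ((2*37² + (7 + 37)*(-26 + 35² - 19*35))/(7 + 37) + 636)*(-174) = ((2*1369 + 44*(-26 + 1225 - 665))/44 + 636)*(-174) = ((2738 + 44*534)/44 + 636)*(-174) = ((2738 + 23496)/44 + 636)*(-174) = ((1/44)*26234 + 636)*(-174) = (13117/22 + 636)*(-174) = (27109/22)*(-174) = -2358483/11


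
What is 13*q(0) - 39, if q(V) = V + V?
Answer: -39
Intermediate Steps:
q(V) = 2*V
13*q(0) - 39 = 13*(2*0) - 39 = 13*0 - 39 = 0 - 39 = -39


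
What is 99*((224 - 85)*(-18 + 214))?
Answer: 2697156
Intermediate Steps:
99*((224 - 85)*(-18 + 214)) = 99*(139*196) = 99*27244 = 2697156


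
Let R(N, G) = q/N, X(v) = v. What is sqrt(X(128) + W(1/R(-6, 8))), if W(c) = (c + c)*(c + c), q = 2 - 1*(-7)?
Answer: 4*sqrt(73)/3 ≈ 11.392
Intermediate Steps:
q = 9 (q = 2 + 7 = 9)
R(N, G) = 9/N
W(c) = 4*c**2 (W(c) = (2*c)*(2*c) = 4*c**2)
sqrt(X(128) + W(1/R(-6, 8))) = sqrt(128 + 4*(1/(9/(-6)))**2) = sqrt(128 + 4*(1/(9*(-1/6)))**2) = sqrt(128 + 4*(1/(-3/2))**2) = sqrt(128 + 4*(-2/3)**2) = sqrt(128 + 4*(4/9)) = sqrt(128 + 16/9) = sqrt(1168/9) = 4*sqrt(73)/3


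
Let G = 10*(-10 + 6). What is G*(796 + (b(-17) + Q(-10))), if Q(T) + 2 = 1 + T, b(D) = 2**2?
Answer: -31560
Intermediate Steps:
b(D) = 4
Q(T) = -1 + T (Q(T) = -2 + (1 + T) = -1 + T)
G = -40 (G = 10*(-4) = -40)
G*(796 + (b(-17) + Q(-10))) = -40*(796 + (4 + (-1 - 10))) = -40*(796 + (4 - 11)) = -40*(796 - 7) = -40*789 = -31560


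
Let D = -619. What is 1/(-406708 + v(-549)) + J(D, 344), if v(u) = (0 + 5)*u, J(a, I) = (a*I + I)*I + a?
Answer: -29944226119952/409453 ≈ -7.3132e+7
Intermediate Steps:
J(a, I) = a + I*(I + I*a) (J(a, I) = (I*a + I)*I + a = (I + I*a)*I + a = I*(I + I*a) + a = a + I*(I + I*a))
v(u) = 5*u
1/(-406708 + v(-549)) + J(D, 344) = 1/(-406708 + 5*(-549)) + (-619 + 344² - 619*344²) = 1/(-406708 - 2745) + (-619 + 118336 - 619*118336) = 1/(-409453) + (-619 + 118336 - 73249984) = -1/409453 - 73132267 = -29944226119952/409453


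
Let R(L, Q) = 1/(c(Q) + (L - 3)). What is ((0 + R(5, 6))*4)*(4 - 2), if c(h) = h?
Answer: 1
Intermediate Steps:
R(L, Q) = 1/(-3 + L + Q) (R(L, Q) = 1/(Q + (L - 3)) = 1/(Q + (-3 + L)) = 1/(-3 + L + Q))
((0 + R(5, 6))*4)*(4 - 2) = ((0 + 1/(-3 + 5 + 6))*4)*(4 - 2) = ((0 + 1/8)*4)*2 = ((1/8)*4)*2 = (1/2)*2 = 1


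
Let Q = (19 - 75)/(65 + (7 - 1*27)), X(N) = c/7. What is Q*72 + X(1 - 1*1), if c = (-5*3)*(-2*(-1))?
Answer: -3286/35 ≈ -93.886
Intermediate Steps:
c = -30 (c = -15*2 = -30)
X(N) = -30/7
Q = -56/45 (Q = -56/(65 + (7 - 27)) = -56/(65 - 20) = -56/45 ≈ -1.2444)
Q*72 + X(1 - 1*1) = -56/45*72 - 30/7 = -448/5 - 30/7 = -3286/35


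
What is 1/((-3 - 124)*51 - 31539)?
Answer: -1/38016 ≈ -2.6305e-5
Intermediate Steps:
1/((-3 - 124)*51 - 31539) = 1/(-127*51 - 31539) = 1/(-6477 - 31539) = 1/(-38016) = -1/38016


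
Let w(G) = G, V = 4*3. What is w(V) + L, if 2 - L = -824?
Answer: 838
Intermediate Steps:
L = 826 (L = 2 - 1*(-824) = 2 + 824 = 826)
V = 12
w(V) + L = 12 + 826 = 838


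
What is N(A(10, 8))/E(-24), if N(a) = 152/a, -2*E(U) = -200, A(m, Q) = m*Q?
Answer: 19/1000 ≈ 0.019000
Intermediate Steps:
A(m, Q) = Q*m
E(U) = 100 (E(U) = -½*(-200) = 100)
N(A(10, 8))/E(-24) = (152/((8*10)))/100 = (152/80)*(1/100) = (152*(1/80))*(1/100) = (19/10)*(1/100) = 19/1000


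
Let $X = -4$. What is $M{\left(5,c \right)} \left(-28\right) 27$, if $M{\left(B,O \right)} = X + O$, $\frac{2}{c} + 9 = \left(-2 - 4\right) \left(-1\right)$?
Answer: $3528$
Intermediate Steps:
$c = - \frac{2}{3}$ ($c = \frac{2}{-9 + \left(-2 - 4\right) \left(-1\right)} = \frac{2}{-9 - -6} = \frac{2}{-9 + 6} = \frac{2}{-3} = 2 \left(- \frac{1}{3}\right) = - \frac{2}{3} \approx -0.66667$)
$M{\left(B,O \right)} = -4 + O$
$M{\left(5,c \right)} \left(-28\right) 27 = \left(-4 - \frac{2}{3}\right) \left(-28\right) 27 = \left(- \frac{14}{3}\right) \left(-28\right) 27 = \frac{392}{3} \cdot 27 = 3528$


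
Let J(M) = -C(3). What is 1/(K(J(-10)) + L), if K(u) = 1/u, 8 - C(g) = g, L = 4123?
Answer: 5/20614 ≈ 0.00024255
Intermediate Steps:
C(g) = 8 - g
J(M) = -5 (J(M) = -(8 - 1*3) = -(8 - 3) = -1*5 = -5)
1/(K(J(-10)) + L) = 1/(1/(-5) + 4123) = 1/(-⅕ + 4123) = 1/(20614/5) = 5/20614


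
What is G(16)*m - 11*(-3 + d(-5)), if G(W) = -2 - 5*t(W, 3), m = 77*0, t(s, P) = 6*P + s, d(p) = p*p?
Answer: -242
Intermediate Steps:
d(p) = p²
t(s, P) = s + 6*P
m = 0
G(W) = -92 - 5*W (G(W) = -2 - 5*(W + 6*3) = -2 - 5*(W + 18) = -2 - 5*(18 + W) = -2 + (-90 - 5*W) = -92 - 5*W)
G(16)*m - 11*(-3 + d(-5)) = (-92 - 5*16)*0 - 11*(-3 + (-5)²) = (-92 - 80)*0 - 11*(-3 + 25) = -172*0 - 11*22 = 0 - 242 = -242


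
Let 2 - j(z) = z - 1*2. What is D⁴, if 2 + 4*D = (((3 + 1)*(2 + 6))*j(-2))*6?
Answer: 109312890625/16 ≈ 6.8321e+9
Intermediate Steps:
j(z) = 4 - z (j(z) = 2 - (z - 1*2) = 2 - (z - 2) = 2 - (-2 + z) = 2 + (2 - z) = 4 - z)
D = 575/2 (D = -½ + ((((3 + 1)*(2 + 6))*(4 - 1*(-2)))*6)/4 = -½ + (((4*8)*(4 + 2))*6)/4 = -½ + ((32*6)*6)/4 = -½ + (192*6)/4 = -½ + (¼)*1152 = -½ + 288 = 575/2 ≈ 287.50)
D⁴ = (575/2)⁴ = 109312890625/16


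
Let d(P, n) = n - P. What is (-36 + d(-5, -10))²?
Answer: 1681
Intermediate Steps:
(-36 + d(-5, -10))² = (-36 + (-10 - 1*(-5)))² = (-36 + (-10 + 5))² = (-36 - 5)² = (-41)² = 1681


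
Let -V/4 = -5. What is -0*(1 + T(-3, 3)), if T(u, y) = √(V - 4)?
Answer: 0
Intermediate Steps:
V = 20 (V = -4*(-5) = 20)
T(u, y) = 4 (T(u, y) = √(20 - 4) = √16 = 4)
-0*(1 + T(-3, 3)) = -0*(1 + 4) = -0*5 = -80*0 = 0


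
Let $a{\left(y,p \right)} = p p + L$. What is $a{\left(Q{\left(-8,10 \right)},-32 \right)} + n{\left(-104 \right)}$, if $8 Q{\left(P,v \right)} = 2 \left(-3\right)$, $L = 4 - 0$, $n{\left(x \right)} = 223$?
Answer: $1251$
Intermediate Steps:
$L = 4$ ($L = 4 + 0 = 4$)
$Q{\left(P,v \right)} = - \frac{3}{4}$ ($Q{\left(P,v \right)} = \frac{2 \left(-3\right)}{8} = \frac{1}{8} \left(-6\right) = - \frac{3}{4}$)
$a{\left(y,p \right)} = 4 + p^{2}$ ($a{\left(y,p \right)} = p p + 4 = p^{2} + 4 = 4 + p^{2}$)
$a{\left(Q{\left(-8,10 \right)},-32 \right)} + n{\left(-104 \right)} = \left(4 + \left(-32\right)^{2}\right) + 223 = \left(4 + 1024\right) + 223 = 1028 + 223 = 1251$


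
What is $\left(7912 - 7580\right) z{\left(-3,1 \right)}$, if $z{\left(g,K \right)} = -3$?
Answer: $-996$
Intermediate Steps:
$\left(7912 - 7580\right) z{\left(-3,1 \right)} = \left(7912 - 7580\right) \left(-3\right) = 332 \left(-3\right) = -996$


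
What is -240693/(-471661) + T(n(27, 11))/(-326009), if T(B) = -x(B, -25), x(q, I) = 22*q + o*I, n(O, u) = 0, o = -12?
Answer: 78609582537/153765730949 ≈ 0.51123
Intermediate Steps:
x(q, I) = -12*I + 22*q (x(q, I) = 22*q - 12*I = -12*I + 22*q)
T(B) = -300 - 22*B (T(B) = -(-12*(-25) + 22*B) = -(300 + 22*B) = -300 - 22*B)
-240693/(-471661) + T(n(27, 11))/(-326009) = -240693/(-471661) + (-300 - 22*0)/(-326009) = -240693*(-1/471661) + (-300 + 0)*(-1/326009) = 240693/471661 - 300*(-1/326009) = 240693/471661 + 300/326009 = 78609582537/153765730949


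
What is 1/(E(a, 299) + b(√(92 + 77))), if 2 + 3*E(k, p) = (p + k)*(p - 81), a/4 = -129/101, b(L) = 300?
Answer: 303/6561592 ≈ 4.6178e-5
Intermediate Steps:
a = -516/101 (a = 4*(-129/101) = -516/101 ≈ -5.1089)
E(k, p) = -⅔ + (-81 + p)*(k + p)/3 (E(k, p) = -⅔ + ((p + k)*(p - 81))/3 = -⅔ + ((k + p)*(-81 + p))/3 = -⅔ + ((-81 + p)*(k + p))/3 = -⅔ + (-81 + p)*(k + p)/3)
1/(E(a, 299) + b(√(92 + 77))) = 1/((-⅔ - 27*(-516/101) - 27*299 + (⅓)*299² + (⅓)*(-516/101)*299) + 300) = 1/((-⅔ + 13932/101 - 8073 + (⅓)*89401 - 51428/101) + 300) = 1/((-⅔ + 13932/101 - 8073 + 89401/3 - 51428/101) + 300) = 1/(6470692/303 + 300) = 1/(6561592/303) = 303/6561592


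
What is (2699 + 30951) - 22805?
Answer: 10845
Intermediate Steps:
(2699 + 30951) - 22805 = 33650 - 22805 = 10845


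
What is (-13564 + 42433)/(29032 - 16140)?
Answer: 28869/12892 ≈ 2.2393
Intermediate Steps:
(-13564 + 42433)/(29032 - 16140) = 28869/12892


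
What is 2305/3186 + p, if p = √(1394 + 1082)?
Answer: 2305/3186 + 2*√619 ≈ 50.483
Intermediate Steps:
p = 2*√619 (p = √2476 = 2*√619 ≈ 49.759)
2305/3186 + p = 2305/3186 + 2*√619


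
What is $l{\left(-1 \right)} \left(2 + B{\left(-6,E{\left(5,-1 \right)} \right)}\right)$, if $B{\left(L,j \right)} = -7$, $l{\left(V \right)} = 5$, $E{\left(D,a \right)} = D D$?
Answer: $-25$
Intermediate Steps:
$E{\left(D,a \right)} = D^{2}$
$l{\left(-1 \right)} \left(2 + B{\left(-6,E{\left(5,-1 \right)} \right)}\right) = 5 \left(2 - 7\right) = 5 \left(-5\right) = -25$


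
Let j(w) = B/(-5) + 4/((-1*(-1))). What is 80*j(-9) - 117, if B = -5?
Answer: 283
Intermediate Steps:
j(w) = 5 (j(w) = -5/(-5) + 4/((-1*(-1))) = -5*(-1/5) + 4/1 = 1 + 4*1 = 1 + 4 = 5)
80*j(-9) - 117 = 80*5 - 117 = 400 - 117 = 283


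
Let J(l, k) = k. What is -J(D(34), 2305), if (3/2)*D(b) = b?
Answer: -2305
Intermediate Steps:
D(b) = 2*b/3
-J(D(34), 2305) = -1*2305 = -2305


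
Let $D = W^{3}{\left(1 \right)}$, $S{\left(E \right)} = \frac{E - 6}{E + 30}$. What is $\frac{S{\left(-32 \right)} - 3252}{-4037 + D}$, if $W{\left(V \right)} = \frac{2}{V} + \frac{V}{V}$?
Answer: $\frac{3233}{4010} \approx 0.80623$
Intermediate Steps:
$S{\left(E \right)} = \frac{-6 + E}{30 + E}$
$W{\left(V \right)} = 1 + \frac{2}{V}$ ($W{\left(V \right)} = \frac{2}{V} + 1 = 1 + \frac{2}{V}$)
$D = 27$ ($D = \left(\frac{2 + 1}{1}\right)^{3} = \left(1 \cdot 3\right)^{3} = 3^{3} = 27$)
$\frac{S{\left(-32 \right)} - 3252}{-4037 + D} = \frac{\frac{-6 - 32}{30 - 32} - 3252}{-4037 + 27} = \frac{\frac{1}{-2} \left(-38\right) - 3252}{-4010} = \left(\left(- \frac{1}{2}\right) \left(-38\right) - 3252\right) \left(- \frac{1}{4010}\right) = \left(19 - 3252\right) \left(- \frac{1}{4010}\right) = \left(-3233\right) \left(- \frac{1}{4010}\right) = \frac{3233}{4010}$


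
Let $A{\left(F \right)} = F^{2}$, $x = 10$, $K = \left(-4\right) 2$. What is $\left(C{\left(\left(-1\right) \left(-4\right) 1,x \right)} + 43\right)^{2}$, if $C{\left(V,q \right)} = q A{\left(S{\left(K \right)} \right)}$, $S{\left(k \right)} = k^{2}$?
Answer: $1681246009$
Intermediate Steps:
$K = -8$
$C{\left(V,q \right)} = 4096 q$ ($C{\left(V,q \right)} = q \left(\left(-8\right)^{2}\right)^{2} = q 64^{2} = q 4096 = 4096 q$)
$\left(C{\left(\left(-1\right) \left(-4\right) 1,x \right)} + 43\right)^{2} = \left(4096 \cdot 10 + 43\right)^{2} = \left(40960 + 43\right)^{2} = 41003^{2} = 1681246009$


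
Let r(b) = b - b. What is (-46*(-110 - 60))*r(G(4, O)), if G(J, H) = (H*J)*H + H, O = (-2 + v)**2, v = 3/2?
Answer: 0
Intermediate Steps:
v = 3/2 (v = 3*(1/2) = 3/2 ≈ 1.5000)
O = 1/4 (O = (-2 + 3/2)**2 = (-1/2)**2 = 1/4 ≈ 0.25000)
G(J, H) = H + J*H**2 (G(J, H) = J*H**2 + H = H + J*H**2)
r(b) = 0
(-46*(-110 - 60))*r(G(4, O)) = -46*(-110 - 60)*0 = -46*(-170)*0 = 7820*0 = 0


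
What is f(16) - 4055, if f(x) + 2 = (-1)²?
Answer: -4056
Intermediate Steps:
f(x) = -1 (f(x) = -2 + (-1)² = -2 + 1 = -1)
f(16) - 4055 = -1 - 4055 = -4056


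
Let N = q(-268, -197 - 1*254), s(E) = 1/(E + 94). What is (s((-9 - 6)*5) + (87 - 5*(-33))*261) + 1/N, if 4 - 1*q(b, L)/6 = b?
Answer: 2039459827/31008 ≈ 65772.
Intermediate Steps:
s(E) = 1/(94 + E)
q(b, L) = 24 - 6*b
N = 1632 (N = 24 - 6*(-268) = 24 + 1608 = 1632)
(s((-9 - 6)*5) + (87 - 5*(-33))*261) + 1/N = (1/(94 + (-9 - 6)*5) + (87 - 5*(-33))*261) + 1/1632 = (1/(94 - 15*5) + (87 + 165)*261) + 1/1632 = (1/(94 - 75) + 252*261) + 1/1632 = (1/19 + 65772) + 1/1632 = 1249669/19 + 1/1632 = 2039459827/31008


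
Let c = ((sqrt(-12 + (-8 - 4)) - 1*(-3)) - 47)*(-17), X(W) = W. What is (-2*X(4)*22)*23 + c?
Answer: -3300 - 34*I*sqrt(6) ≈ -3300.0 - 83.283*I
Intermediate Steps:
c = 748 - 34*I*sqrt(6) (c = ((sqrt(-12 - 12) + 3) - 47)*(-17) = ((sqrt(-24) + 3) - 47)*(-17) = ((2*I*sqrt(6) + 3) - 47)*(-17) = ((3 + 2*I*sqrt(6)) - 47)*(-17) = (-44 + 2*I*sqrt(6))*(-17) = 748 - 34*I*sqrt(6) ≈ 748.0 - 83.283*I)
(-2*X(4)*22)*23 + c = (-2*4*22)*23 + (748 - 34*I*sqrt(6)) = -8*22*23 + (748 - 34*I*sqrt(6)) = -176*23 + (748 - 34*I*sqrt(6)) = -4048 + (748 - 34*I*sqrt(6)) = -3300 - 34*I*sqrt(6)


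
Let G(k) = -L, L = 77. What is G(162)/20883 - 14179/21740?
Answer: -297774037/453996420 ≈ -0.65590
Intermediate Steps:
G(k) = -77 (G(k) = -1*77 = -77)
G(162)/20883 - 14179/21740 = -77/20883 - 14179/21740 = -297774037/453996420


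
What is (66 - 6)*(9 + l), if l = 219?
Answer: 13680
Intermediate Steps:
(66 - 6)*(9 + l) = (66 - 6)*(9 + 219) = 60*228 = 13680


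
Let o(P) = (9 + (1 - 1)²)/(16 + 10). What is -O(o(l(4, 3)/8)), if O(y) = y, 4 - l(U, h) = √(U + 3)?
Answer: -9/26 ≈ -0.34615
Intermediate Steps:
l(U, h) = 4 - √(3 + U) (l(U, h) = 4 - √(U + 3) = 4 - √(3 + U))
o(P) = 9/26 (o(P) = (9 + 0²)/26 = (9 + 0)*(1/26) = 9*(1/26) = 9/26)
-O(o(l(4, 3)/8)) = -1*9/26 = -9/26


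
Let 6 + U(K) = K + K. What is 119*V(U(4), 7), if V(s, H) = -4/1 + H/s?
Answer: -119/2 ≈ -59.500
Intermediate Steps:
U(K) = -6 + 2*K (U(K) = -6 + (K + K) = -6 + 2*K)
V(s, H) = -4 + H/s (V(s, H) = -4*1 + H/s = -4 + H/s)
119*V(U(4), 7) = 119*(-4 + 7/(-6 + 2*4)) = 119*(-4 + 7/(-6 + 8)) = 119*(-4 + 7/2) = 119*(-½) = -119/2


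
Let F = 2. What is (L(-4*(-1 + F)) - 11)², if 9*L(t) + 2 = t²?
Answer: 7225/81 ≈ 89.198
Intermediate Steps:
L(t) = -2/9 + t²/9
(L(-4*(-1 + F)) - 11)² = ((-2/9 + (-4*(-1 + 2))²/9) - 11)² = ((-2/9 + (-4*1)²/9) - 11)² = ((-2/9 + (⅑)*(-4)²) - 11)² = ((-2/9 + (⅑)*16) - 11)² = ((-2/9 + 16/9) - 11)² = (14/9 - 11)² = (-85/9)² = 7225/81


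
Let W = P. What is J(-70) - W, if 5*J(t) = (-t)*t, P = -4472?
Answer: 3492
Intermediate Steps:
J(t) = -t²/5 (J(t) = ((-t)*t)/5 = (-t²)/5 = -t²/5)
W = -4472
J(-70) - W = -⅕*(-70)² - 1*(-4472) = -⅕*4900 + 4472 = -980 + 4472 = 3492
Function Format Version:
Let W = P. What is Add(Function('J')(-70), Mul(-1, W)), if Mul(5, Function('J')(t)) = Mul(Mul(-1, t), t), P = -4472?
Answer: 3492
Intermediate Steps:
Function('J')(t) = Mul(Rational(-1, 5), Pow(t, 2)) (Function('J')(t) = Mul(Rational(1, 5), Mul(Mul(-1, t), t)) = Mul(Rational(1, 5), Mul(-1, Pow(t, 2))) = Mul(Rational(-1, 5), Pow(t, 2)))
W = -4472
Add(Function('J')(-70), Mul(-1, W)) = Add(Mul(Rational(-1, 5), Pow(-70, 2)), Mul(-1, -4472)) = Add(Mul(Rational(-1, 5), 4900), 4472) = Add(-980, 4472) = 3492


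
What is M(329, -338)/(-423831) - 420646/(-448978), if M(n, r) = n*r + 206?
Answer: 114058788457/95145397359 ≈ 1.1988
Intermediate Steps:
M(n, r) = 206 + n*r
M(329, -338)/(-423831) - 420646/(-448978) = (206 + 329*(-338))/(-423831) - 420646/(-448978) = (206 - 111202)*(-1/423831) - 420646*(-1/448978) = -110996*(-1/423831) + 210323/224489 = 110996/423831 + 210323/224489 = 114058788457/95145397359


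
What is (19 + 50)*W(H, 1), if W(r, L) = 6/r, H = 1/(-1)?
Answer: -414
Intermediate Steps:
H = -1
(19 + 50)*W(H, 1) = (19 + 50)*(6/(-1)) = 69*(6*(-1)) = 69*(-6) = -414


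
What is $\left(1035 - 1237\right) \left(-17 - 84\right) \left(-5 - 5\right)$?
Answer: $-204020$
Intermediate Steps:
$\left(1035 - 1237\right) \left(-17 - 84\right) \left(-5 - 5\right) = \left(-202\right) \left(-101\right) \left(-5 - 5\right) = 20402 \left(-10\right) = -204020$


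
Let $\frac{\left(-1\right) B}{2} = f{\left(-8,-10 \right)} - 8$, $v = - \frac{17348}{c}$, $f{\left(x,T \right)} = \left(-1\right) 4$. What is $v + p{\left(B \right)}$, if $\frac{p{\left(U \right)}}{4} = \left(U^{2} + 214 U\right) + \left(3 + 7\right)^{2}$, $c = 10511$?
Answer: $\frac{244342380}{10511} \approx 23246.0$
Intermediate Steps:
$f{\left(x,T \right)} = -4$
$v = - \frac{17348}{10511} \approx -1.6505$
$B = 24$ ($B = - 2 \left(-4 - 8\right) = \left(-2\right) \left(-12\right) = 24$)
$p{\left(U \right)} = 400 + 4 U^{2} + 856 U$ ($p{\left(U \right)} = 4 \left(\left(U^{2} + 214 U\right) + \left(3 + 7\right)^{2}\right) = 4 \left(\left(U^{2} + 214 U\right) + 10^{2}\right) = 4 \left(\left(U^{2} + 214 U\right) + 100\right) = 4 \left(100 + U^{2} + 214 U\right) = 400 + 4 U^{2} + 856 U$)
$v + p{\left(B \right)} = - \frac{17348}{10511} + \left(400 + 4 \cdot 24^{2} + 856 \cdot 24\right) = - \frac{17348}{10511} + \left(400 + 4 \cdot 576 + 20544\right) = - \frac{17348}{10511} + \left(400 + 2304 + 20544\right) = - \frac{17348}{10511} + 23248 = \frac{244342380}{10511}$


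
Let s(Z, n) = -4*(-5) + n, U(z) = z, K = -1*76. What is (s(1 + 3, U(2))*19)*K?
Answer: -31768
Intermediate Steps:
K = -76
s(Z, n) = 20 + n
(s(1 + 3, U(2))*19)*K = ((20 + 2)*19)*(-76) = (22*19)*(-76) = 418*(-76) = -31768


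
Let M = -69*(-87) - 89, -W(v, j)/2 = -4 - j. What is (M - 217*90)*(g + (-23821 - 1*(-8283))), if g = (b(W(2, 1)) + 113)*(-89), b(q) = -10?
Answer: 336383280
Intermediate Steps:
W(v, j) = 8 + 2*j (W(v, j) = -2*(-4 - j) = 8 + 2*j)
M = 5914 (M = 6003 - 89 = 5914)
g = -9167 (g = (-10 + 113)*(-89) = 103*(-89) = -9167)
(M - 217*90)*(g + (-23821 - 1*(-8283))) = (5914 - 217*90)*(-9167 + (-23821 - 1*(-8283))) = (5914 - 19530)*(-9167 + (-23821 + 8283)) = -13616*(-9167 - 15538) = -13616*(-24705) = 336383280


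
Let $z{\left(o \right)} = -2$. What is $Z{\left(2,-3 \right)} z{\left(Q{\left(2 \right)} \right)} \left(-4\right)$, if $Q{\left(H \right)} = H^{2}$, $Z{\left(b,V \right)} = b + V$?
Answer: $-8$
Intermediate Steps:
$Z{\left(b,V \right)} = V + b$
$Z{\left(2,-3 \right)} z{\left(Q{\left(2 \right)} \right)} \left(-4\right) = \left(-3 + 2\right) \left(-2\right) \left(-4\right) = \left(-1\right) \left(-2\right) \left(-4\right) = 2 \left(-4\right) = -8$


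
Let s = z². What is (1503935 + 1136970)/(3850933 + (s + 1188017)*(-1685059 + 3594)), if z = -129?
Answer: -2640905/2025586413037 ≈ -1.3038e-6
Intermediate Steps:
s = 16641 (s = (-129)² = 16641)
(1503935 + 1136970)/(3850933 + (s + 1188017)*(-1685059 + 3594)) = (1503935 + 1136970)/(3850933 + (16641 + 1188017)*(-1685059 + 3594)) = 2640905/(3850933 + 1204658*(-1681465)) = 2640905/(3850933 - 2025590263970) = 2640905/(-2025586413037) = 2640905*(-1/2025586413037) = -2640905/2025586413037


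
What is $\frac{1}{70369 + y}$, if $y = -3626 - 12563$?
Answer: $\frac{1}{54180} \approx 1.8457 \cdot 10^{-5}$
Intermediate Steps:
$y = -16189$ ($y = -3626 - 12563 = -16189$)
$\frac{1}{70369 + y} = \frac{1}{70369 - 16189} = \frac{1}{54180}$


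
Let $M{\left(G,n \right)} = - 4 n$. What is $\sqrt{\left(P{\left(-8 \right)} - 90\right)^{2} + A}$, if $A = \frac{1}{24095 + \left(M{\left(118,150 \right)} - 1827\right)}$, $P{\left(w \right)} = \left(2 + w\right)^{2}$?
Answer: $\frac{\sqrt{342267126713}}{10834} \approx 54.0$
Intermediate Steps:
$A = \frac{1}{21668}$ ($A = \frac{1}{24095 - 2427} = \frac{1}{21668} \approx 4.6151 \cdot 10^{-5}$)
$\sqrt{\left(P{\left(-8 \right)} - 90\right)^{2} + A} = \sqrt{\left(\left(2 - 8\right)^{2} - 90\right)^{2} + \frac{1}{21668}} = \sqrt{\left(\left(-6\right)^{2} - 90\right)^{2} + \frac{1}{21668}} = \sqrt{\left(36 - 90\right)^{2} + \frac{1}{21668}} = \sqrt{\left(-54\right)^{2} + \frac{1}{21668}} = \sqrt{2916 + \frac{1}{21668}} = \sqrt{\frac{63183889}{21668}} = \frac{\sqrt{342267126713}}{10834}$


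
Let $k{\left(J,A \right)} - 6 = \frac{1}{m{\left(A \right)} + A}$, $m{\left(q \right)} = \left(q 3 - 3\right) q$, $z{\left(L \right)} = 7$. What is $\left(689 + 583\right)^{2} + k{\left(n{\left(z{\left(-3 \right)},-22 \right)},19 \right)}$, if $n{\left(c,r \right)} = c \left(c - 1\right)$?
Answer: $\frac{1690799551}{1045} \approx 1.618 \cdot 10^{6}$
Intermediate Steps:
$m{\left(q \right)} = q \left(-3 + 3 q\right)$ ($m{\left(q \right)} = \left(3 q - 3\right) q = \left(-3 + 3 q\right) q = q \left(-3 + 3 q\right)$)
$n{\left(c,r \right)} = c \left(-1 + c\right)$
$k{\left(J,A \right)} = 6 + \frac{1}{A + 3 A \left(-1 + A\right)}$ ($k{\left(J,A \right)} = 6 + \frac{1}{3 A \left(-1 + A\right) + A} = 6 + \frac{1}{A + 3 A \left(-1 + A\right)}$)
$\left(689 + 583\right)^{2} + k{\left(n{\left(z{\left(-3 \right)},-22 \right)},19 \right)} = \left(689 + 583\right)^{2} + \frac{1 - 228 + 18 \cdot 19^{2}}{19 \left(-2 + 3 \cdot 19\right)} = 1272^{2} + \frac{1 - 228 + 18 \cdot 361}{19 \left(-2 + 57\right)} = 1617984 + \frac{1 - 228 + 6498}{19 \cdot 55} = 1617984 + \frac{1}{19} \cdot \frac{1}{55} \cdot 6271 = 1617984 + \frac{6271}{1045} = \frac{1690799551}{1045}$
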